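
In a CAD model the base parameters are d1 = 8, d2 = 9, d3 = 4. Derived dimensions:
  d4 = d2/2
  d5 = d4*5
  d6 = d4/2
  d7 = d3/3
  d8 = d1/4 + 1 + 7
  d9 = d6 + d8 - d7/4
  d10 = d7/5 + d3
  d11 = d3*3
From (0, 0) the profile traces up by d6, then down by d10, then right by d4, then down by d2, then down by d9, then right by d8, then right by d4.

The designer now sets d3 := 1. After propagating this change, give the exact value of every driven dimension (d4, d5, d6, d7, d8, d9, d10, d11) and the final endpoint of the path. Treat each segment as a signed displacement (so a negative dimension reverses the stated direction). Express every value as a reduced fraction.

d4 = 9/2
d5 = 45/2
d6 = 9/4
d7 = 1/3
d8 = 10
d9 = 73/6
d10 = 16/15
d11 = 3
endpoint = (19, -1199/60)

Apply edit: d3 := 1
  d4 = d2/2 = 9/2
  d5 = d4*5 = 45/2
  d6 = d4/2 = 9/4
  d7 = d3/3 = 1/3
  d8 = d1/4 + 1 + 7 = 10
  d9 = d6 + d8 - d7/4 = 73/6
  d10 = d7/5 + d3 = 16/15
  d11 = d3*3 = 3
Walk from origin (0, 0):
  seg 1: up by d6 = 9/4 → (0, 9/4)
  seg 2: down by d10 = 16/15 → (0, 71/60)
  seg 3: right by d4 = 9/2 → (9/2, 71/60)
  seg 4: down by d2 = 9 → (9/2, -469/60)
  seg 5: down by d9 = 73/6 → (9/2, -1199/60)
  seg 6: right by d8 = 10 → (29/2, -1199/60)
  seg 7: right by d4 = 9/2 → (19, -1199/60)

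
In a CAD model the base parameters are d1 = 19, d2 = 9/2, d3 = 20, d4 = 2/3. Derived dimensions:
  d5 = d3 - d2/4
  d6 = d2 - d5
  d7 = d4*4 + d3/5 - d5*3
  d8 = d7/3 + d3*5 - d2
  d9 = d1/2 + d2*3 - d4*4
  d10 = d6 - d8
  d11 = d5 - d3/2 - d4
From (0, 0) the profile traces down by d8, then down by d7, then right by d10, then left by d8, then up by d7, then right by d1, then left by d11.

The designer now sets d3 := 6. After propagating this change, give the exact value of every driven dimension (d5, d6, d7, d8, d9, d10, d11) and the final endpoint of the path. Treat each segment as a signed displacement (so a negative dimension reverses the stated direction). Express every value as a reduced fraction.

Apply edit: d3 := 6
  d5 = d3 - d2/4 = 39/8
  d6 = d2 - d5 = -3/8
  d7 = d4*4 + d3/5 - d5*3 = -1291/120
  d8 = d7/3 + d3*5 - d2 = 7889/360
  d9 = d1/2 + d2*3 - d4*4 = 61/3
  d10 = d6 - d8 = -1003/45
  d11 = d5 - d3/2 - d4 = 29/24
Walk from origin (0, 0):
  seg 1: down by d8 = 7889/360 → (0, -7889/360)
  seg 2: down by d7 = -1291/120 → (0, -502/45)
  seg 3: right by d10 = -1003/45 → (-1003/45, -502/45)
  seg 4: left by d8 = 7889/360 → (-15913/360, -502/45)
  seg 5: up by d7 = -1291/120 → (-15913/360, -7889/360)
  seg 6: right by d1 = 19 → (-9073/360, -7889/360)
  seg 7: left by d11 = 29/24 → (-2377/90, -7889/360)

d5 = 39/8
d6 = -3/8
d7 = -1291/120
d8 = 7889/360
d9 = 61/3
d10 = -1003/45
d11 = 29/24
endpoint = (-2377/90, -7889/360)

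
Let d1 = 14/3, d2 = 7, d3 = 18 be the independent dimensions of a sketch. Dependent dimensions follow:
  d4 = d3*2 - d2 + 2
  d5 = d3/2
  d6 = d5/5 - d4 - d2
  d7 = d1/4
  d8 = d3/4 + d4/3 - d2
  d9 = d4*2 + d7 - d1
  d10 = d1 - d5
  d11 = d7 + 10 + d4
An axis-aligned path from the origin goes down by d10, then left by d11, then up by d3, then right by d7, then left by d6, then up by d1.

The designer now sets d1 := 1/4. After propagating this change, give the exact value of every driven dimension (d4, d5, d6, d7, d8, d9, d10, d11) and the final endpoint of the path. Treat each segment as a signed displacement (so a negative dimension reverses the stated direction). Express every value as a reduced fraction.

d4 = 31
d5 = 9
d6 = -181/5
d7 = 1/16
d8 = 47/6
d9 = 989/16
d10 = -35/4
d11 = 657/16
endpoint = (-24/5, 27)

Apply edit: d1 := 1/4
  d4 = d3*2 - d2 + 2 = 31
  d5 = d3/2 = 9
  d6 = d5/5 - d4 - d2 = -181/5
  d7 = d1/4 = 1/16
  d8 = d3/4 + d4/3 - d2 = 47/6
  d9 = d4*2 + d7 - d1 = 989/16
  d10 = d1 - d5 = -35/4
  d11 = d7 + 10 + d4 = 657/16
Walk from origin (0, 0):
  seg 1: down by d10 = -35/4 → (0, 35/4)
  seg 2: left by d11 = 657/16 → (-657/16, 35/4)
  seg 3: up by d3 = 18 → (-657/16, 107/4)
  seg 4: right by d7 = 1/16 → (-41, 107/4)
  seg 5: left by d6 = -181/5 → (-24/5, 107/4)
  seg 6: up by d1 = 1/4 → (-24/5, 27)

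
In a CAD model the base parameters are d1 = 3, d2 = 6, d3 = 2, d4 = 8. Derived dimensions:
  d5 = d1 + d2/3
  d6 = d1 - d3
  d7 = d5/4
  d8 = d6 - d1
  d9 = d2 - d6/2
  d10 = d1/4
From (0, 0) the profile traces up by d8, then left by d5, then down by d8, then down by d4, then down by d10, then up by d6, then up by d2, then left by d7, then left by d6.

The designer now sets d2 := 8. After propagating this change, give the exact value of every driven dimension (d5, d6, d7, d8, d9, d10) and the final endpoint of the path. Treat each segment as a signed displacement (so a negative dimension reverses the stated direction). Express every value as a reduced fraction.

Apply edit: d2 := 8
  d5 = d1 + d2/3 = 17/3
  d6 = d1 - d3 = 1
  d7 = d5/4 = 17/12
  d8 = d6 - d1 = -2
  d9 = d2 - d6/2 = 15/2
  d10 = d1/4 = 3/4
Walk from origin (0, 0):
  seg 1: up by d8 = -2 → (0, -2)
  seg 2: left by d5 = 17/3 → (-17/3, -2)
  seg 3: down by d8 = -2 → (-17/3, 0)
  seg 4: down by d4 = 8 → (-17/3, -8)
  seg 5: down by d10 = 3/4 → (-17/3, -35/4)
  seg 6: up by d6 = 1 → (-17/3, -31/4)
  seg 7: up by d2 = 8 → (-17/3, 1/4)
  seg 8: left by d7 = 17/12 → (-85/12, 1/4)
  seg 9: left by d6 = 1 → (-97/12, 1/4)

d5 = 17/3
d6 = 1
d7 = 17/12
d8 = -2
d9 = 15/2
d10 = 3/4
endpoint = (-97/12, 1/4)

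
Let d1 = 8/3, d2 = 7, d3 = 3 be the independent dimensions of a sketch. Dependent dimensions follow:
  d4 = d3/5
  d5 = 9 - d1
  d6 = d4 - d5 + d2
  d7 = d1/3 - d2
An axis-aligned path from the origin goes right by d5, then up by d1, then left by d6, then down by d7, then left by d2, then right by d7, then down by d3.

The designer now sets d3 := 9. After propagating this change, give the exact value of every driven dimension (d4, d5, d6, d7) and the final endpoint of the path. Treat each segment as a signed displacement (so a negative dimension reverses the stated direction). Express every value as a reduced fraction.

Apply edit: d3 := 9
  d4 = d3/5 = 9/5
  d5 = 9 - d1 = 19/3
  d6 = d4 - d5 + d2 = 37/15
  d7 = d1/3 - d2 = -55/9
Walk from origin (0, 0):
  seg 1: right by d5 = 19/3 → (19/3, 0)
  seg 2: up by d1 = 8/3 → (19/3, 8/3)
  seg 3: left by d6 = 37/15 → (58/15, 8/3)
  seg 4: down by d7 = -55/9 → (58/15, 79/9)
  seg 5: left by d2 = 7 → (-47/15, 79/9)
  seg 6: right by d7 = -55/9 → (-416/45, 79/9)
  seg 7: down by d3 = 9 → (-416/45, -2/9)

d4 = 9/5
d5 = 19/3
d6 = 37/15
d7 = -55/9
endpoint = (-416/45, -2/9)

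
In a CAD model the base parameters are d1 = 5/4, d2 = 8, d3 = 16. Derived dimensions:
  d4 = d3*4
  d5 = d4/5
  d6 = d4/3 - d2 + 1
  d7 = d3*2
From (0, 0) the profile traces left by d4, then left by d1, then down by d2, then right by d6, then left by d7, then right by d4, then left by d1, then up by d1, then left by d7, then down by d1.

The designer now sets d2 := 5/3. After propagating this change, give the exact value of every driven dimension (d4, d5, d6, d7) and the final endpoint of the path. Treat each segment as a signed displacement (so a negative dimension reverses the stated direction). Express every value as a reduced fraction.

Apply edit: d2 := 5/3
  d4 = d3*4 = 64
  d5 = d4/5 = 64/5
  d6 = d4/3 - d2 + 1 = 62/3
  d7 = d3*2 = 32
Walk from origin (0, 0):
  seg 1: left by d4 = 64 → (-64, 0)
  seg 2: left by d1 = 5/4 → (-261/4, 0)
  seg 3: down by d2 = 5/3 → (-261/4, -5/3)
  seg 4: right by d6 = 62/3 → (-535/12, -5/3)
  seg 5: left by d7 = 32 → (-919/12, -5/3)
  seg 6: right by d4 = 64 → (-151/12, -5/3)
  seg 7: left by d1 = 5/4 → (-83/6, -5/3)
  seg 8: up by d1 = 5/4 → (-83/6, -5/12)
  seg 9: left by d7 = 32 → (-275/6, -5/12)
  seg 10: down by d1 = 5/4 → (-275/6, -5/3)

d4 = 64
d5 = 64/5
d6 = 62/3
d7 = 32
endpoint = (-275/6, -5/3)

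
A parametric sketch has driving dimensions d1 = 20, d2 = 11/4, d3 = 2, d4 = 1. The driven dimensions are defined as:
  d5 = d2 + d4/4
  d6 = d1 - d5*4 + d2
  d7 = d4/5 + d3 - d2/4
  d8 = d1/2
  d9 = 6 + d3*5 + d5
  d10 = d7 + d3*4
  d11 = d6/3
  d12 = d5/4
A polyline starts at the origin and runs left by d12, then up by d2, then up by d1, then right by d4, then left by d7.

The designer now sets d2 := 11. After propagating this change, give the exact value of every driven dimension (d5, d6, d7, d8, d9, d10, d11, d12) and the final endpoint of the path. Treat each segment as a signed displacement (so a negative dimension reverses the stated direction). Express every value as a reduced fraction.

d5 = 45/4
d6 = -14
d7 = -11/20
d8 = 10
d9 = 109/4
d10 = 149/20
d11 = -14/3
d12 = 45/16
endpoint = (-101/80, 31)

Apply edit: d2 := 11
  d5 = d2 + d4/4 = 45/4
  d6 = d1 - d5*4 + d2 = -14
  d7 = d4/5 + d3 - d2/4 = -11/20
  d8 = d1/2 = 10
  d9 = 6 + d3*5 + d5 = 109/4
  d10 = d7 + d3*4 = 149/20
  d11 = d6/3 = -14/3
  d12 = d5/4 = 45/16
Walk from origin (0, 0):
  seg 1: left by d12 = 45/16 → (-45/16, 0)
  seg 2: up by d2 = 11 → (-45/16, 11)
  seg 3: up by d1 = 20 → (-45/16, 31)
  seg 4: right by d4 = 1 → (-29/16, 31)
  seg 5: left by d7 = -11/20 → (-101/80, 31)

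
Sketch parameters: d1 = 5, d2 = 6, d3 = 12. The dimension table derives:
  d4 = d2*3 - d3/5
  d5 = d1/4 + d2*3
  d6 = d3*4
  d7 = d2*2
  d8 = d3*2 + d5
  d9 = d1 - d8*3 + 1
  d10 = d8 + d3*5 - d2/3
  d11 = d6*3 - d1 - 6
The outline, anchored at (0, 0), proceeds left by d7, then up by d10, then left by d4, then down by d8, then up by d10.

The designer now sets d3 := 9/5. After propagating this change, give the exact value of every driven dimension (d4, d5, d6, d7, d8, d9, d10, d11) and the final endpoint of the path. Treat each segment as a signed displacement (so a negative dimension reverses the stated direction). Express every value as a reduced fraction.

Apply edit: d3 := 9/5
  d4 = d2*3 - d3/5 = 441/25
  d5 = d1/4 + d2*3 = 77/4
  d6 = d3*4 = 36/5
  d7 = d2*2 = 12
  d8 = d3*2 + d5 = 457/20
  d9 = d1 - d8*3 + 1 = -1251/20
  d10 = d8 + d3*5 - d2/3 = 597/20
  d11 = d6*3 - d1 - 6 = 53/5
Walk from origin (0, 0):
  seg 1: left by d7 = 12 → (-12, 0)
  seg 2: up by d10 = 597/20 → (-12, 597/20)
  seg 3: left by d4 = 441/25 → (-741/25, 597/20)
  seg 4: down by d8 = 457/20 → (-741/25, 7)
  seg 5: up by d10 = 597/20 → (-741/25, 737/20)

d4 = 441/25
d5 = 77/4
d6 = 36/5
d7 = 12
d8 = 457/20
d9 = -1251/20
d10 = 597/20
d11 = 53/5
endpoint = (-741/25, 737/20)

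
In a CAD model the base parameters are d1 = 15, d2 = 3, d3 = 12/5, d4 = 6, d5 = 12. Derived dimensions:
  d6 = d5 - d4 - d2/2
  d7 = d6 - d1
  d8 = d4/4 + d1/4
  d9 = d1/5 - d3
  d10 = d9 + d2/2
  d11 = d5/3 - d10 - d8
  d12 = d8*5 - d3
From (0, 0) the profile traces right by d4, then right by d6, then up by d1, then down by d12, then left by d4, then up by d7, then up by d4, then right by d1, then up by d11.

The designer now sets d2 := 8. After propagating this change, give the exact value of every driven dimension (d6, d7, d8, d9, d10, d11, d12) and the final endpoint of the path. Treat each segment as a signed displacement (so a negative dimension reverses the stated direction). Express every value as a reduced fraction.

d6 = 2
d7 = -13
d8 = 21/4
d9 = 3/5
d10 = 23/5
d11 = -117/20
d12 = 477/20
endpoint = (17, -217/10)

Apply edit: d2 := 8
  d6 = d5 - d4 - d2/2 = 2
  d7 = d6 - d1 = -13
  d8 = d4/4 + d1/4 = 21/4
  d9 = d1/5 - d3 = 3/5
  d10 = d9 + d2/2 = 23/5
  d11 = d5/3 - d10 - d8 = -117/20
  d12 = d8*5 - d3 = 477/20
Walk from origin (0, 0):
  seg 1: right by d4 = 6 → (6, 0)
  seg 2: right by d6 = 2 → (8, 0)
  seg 3: up by d1 = 15 → (8, 15)
  seg 4: down by d12 = 477/20 → (8, -177/20)
  seg 5: left by d4 = 6 → (2, -177/20)
  seg 6: up by d7 = -13 → (2, -437/20)
  seg 7: up by d4 = 6 → (2, -317/20)
  seg 8: right by d1 = 15 → (17, -317/20)
  seg 9: up by d11 = -117/20 → (17, -217/10)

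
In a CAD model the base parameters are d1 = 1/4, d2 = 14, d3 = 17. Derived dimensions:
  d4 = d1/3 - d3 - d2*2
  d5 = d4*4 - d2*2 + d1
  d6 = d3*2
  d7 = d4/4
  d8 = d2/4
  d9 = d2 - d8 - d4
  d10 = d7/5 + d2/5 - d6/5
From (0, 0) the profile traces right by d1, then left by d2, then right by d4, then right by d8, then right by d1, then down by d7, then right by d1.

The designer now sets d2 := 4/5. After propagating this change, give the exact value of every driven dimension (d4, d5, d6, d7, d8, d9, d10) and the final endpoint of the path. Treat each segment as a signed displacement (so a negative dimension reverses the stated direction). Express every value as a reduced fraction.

d4 = -1111/60
d5 = -905/12
d6 = 34
d7 = -1111/240
d8 = 1/5
d9 = 1147/60
d10 = -9079/1200
endpoint = (-551/30, 1111/240)

Apply edit: d2 := 4/5
  d4 = d1/3 - d3 - d2*2 = -1111/60
  d5 = d4*4 - d2*2 + d1 = -905/12
  d6 = d3*2 = 34
  d7 = d4/4 = -1111/240
  d8 = d2/4 = 1/5
  d9 = d2 - d8 - d4 = 1147/60
  d10 = d7/5 + d2/5 - d6/5 = -9079/1200
Walk from origin (0, 0):
  seg 1: right by d1 = 1/4 → (1/4, 0)
  seg 2: left by d2 = 4/5 → (-11/20, 0)
  seg 3: right by d4 = -1111/60 → (-286/15, 0)
  seg 4: right by d8 = 1/5 → (-283/15, 0)
  seg 5: right by d1 = 1/4 → (-1117/60, 0)
  seg 6: down by d7 = -1111/240 → (-1117/60, 1111/240)
  seg 7: right by d1 = 1/4 → (-551/30, 1111/240)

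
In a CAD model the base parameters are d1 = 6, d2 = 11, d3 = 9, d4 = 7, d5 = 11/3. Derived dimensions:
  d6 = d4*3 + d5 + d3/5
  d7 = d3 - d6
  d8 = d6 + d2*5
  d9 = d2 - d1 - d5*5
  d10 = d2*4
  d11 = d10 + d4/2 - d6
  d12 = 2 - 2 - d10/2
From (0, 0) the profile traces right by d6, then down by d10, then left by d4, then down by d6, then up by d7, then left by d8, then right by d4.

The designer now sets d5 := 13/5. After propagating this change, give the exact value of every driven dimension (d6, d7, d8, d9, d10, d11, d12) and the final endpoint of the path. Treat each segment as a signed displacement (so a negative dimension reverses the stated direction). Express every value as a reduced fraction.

Apply edit: d5 := 13/5
  d6 = d4*3 + d5 + d3/5 = 127/5
  d7 = d3 - d6 = -82/5
  d8 = d6 + d2*5 = 402/5
  d9 = d2 - d1 - d5*5 = -8
  d10 = d2*4 = 44
  d11 = d10 + d4/2 - d6 = 221/10
  d12 = 2 - 2 - d10/2 = -22
Walk from origin (0, 0):
  seg 1: right by d6 = 127/5 → (127/5, 0)
  seg 2: down by d10 = 44 → (127/5, -44)
  seg 3: left by d4 = 7 → (92/5, -44)
  seg 4: down by d6 = 127/5 → (92/5, -347/5)
  seg 5: up by d7 = -82/5 → (92/5, -429/5)
  seg 6: left by d8 = 402/5 → (-62, -429/5)
  seg 7: right by d4 = 7 → (-55, -429/5)

d6 = 127/5
d7 = -82/5
d8 = 402/5
d9 = -8
d10 = 44
d11 = 221/10
d12 = -22
endpoint = (-55, -429/5)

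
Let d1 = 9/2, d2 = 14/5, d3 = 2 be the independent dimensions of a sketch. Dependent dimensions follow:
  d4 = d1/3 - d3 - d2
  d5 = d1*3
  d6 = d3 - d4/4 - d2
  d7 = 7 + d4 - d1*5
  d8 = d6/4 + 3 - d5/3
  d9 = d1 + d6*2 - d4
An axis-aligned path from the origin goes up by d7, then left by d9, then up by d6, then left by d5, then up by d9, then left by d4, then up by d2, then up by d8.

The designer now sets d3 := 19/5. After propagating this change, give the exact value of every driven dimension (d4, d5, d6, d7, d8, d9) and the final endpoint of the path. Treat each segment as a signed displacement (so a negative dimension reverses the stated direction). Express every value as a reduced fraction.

d4 = -51/10
d5 = 27/2
d6 = 91/40
d7 = -103/5
d8 = -149/160
d9 = 283/20
endpoint = (-451/20, -369/160)

Apply edit: d3 := 19/5
  d4 = d1/3 - d3 - d2 = -51/10
  d5 = d1*3 = 27/2
  d6 = d3 - d4/4 - d2 = 91/40
  d7 = 7 + d4 - d1*5 = -103/5
  d8 = d6/4 + 3 - d5/3 = -149/160
  d9 = d1 + d6*2 - d4 = 283/20
Walk from origin (0, 0):
  seg 1: up by d7 = -103/5 → (0, -103/5)
  seg 2: left by d9 = 283/20 → (-283/20, -103/5)
  seg 3: up by d6 = 91/40 → (-283/20, -733/40)
  seg 4: left by d5 = 27/2 → (-553/20, -733/40)
  seg 5: up by d9 = 283/20 → (-553/20, -167/40)
  seg 6: left by d4 = -51/10 → (-451/20, -167/40)
  seg 7: up by d2 = 14/5 → (-451/20, -11/8)
  seg 8: up by d8 = -149/160 → (-451/20, -369/160)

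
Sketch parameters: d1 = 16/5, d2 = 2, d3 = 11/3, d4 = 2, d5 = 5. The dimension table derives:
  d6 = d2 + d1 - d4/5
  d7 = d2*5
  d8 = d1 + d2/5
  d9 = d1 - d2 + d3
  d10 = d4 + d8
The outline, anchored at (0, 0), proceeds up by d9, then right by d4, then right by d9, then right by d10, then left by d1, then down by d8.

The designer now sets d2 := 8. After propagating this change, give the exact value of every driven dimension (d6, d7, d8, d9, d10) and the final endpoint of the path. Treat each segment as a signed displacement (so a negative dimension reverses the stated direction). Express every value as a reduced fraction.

Apply edit: d2 := 8
  d6 = d2 + d1 - d4/5 = 54/5
  d7 = d2*5 = 40
  d8 = d1 + d2/5 = 24/5
  d9 = d1 - d2 + d3 = -17/15
  d10 = d4 + d8 = 34/5
Walk from origin (0, 0):
  seg 1: up by d9 = -17/15 → (0, -17/15)
  seg 2: right by d4 = 2 → (2, -17/15)
  seg 3: right by d9 = -17/15 → (13/15, -17/15)
  seg 4: right by d10 = 34/5 → (23/3, -17/15)
  seg 5: left by d1 = 16/5 → (67/15, -17/15)
  seg 6: down by d8 = 24/5 → (67/15, -89/15)

d6 = 54/5
d7 = 40
d8 = 24/5
d9 = -17/15
d10 = 34/5
endpoint = (67/15, -89/15)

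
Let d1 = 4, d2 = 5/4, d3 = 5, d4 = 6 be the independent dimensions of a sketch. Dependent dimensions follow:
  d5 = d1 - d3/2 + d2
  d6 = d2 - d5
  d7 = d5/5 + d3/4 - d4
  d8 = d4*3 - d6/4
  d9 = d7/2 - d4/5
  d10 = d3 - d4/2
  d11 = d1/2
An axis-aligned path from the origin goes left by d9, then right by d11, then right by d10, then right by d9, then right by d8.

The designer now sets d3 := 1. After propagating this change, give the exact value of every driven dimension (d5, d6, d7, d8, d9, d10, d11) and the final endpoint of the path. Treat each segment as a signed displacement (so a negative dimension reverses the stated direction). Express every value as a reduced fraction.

Apply edit: d3 := 1
  d5 = d1 - d3/2 + d2 = 19/4
  d6 = d2 - d5 = -7/2
  d7 = d5/5 + d3/4 - d4 = -24/5
  d8 = d4*3 - d6/4 = 151/8
  d9 = d7/2 - d4/5 = -18/5
  d10 = d3 - d4/2 = -2
  d11 = d1/2 = 2
Walk from origin (0, 0):
  seg 1: left by d9 = -18/5 → (18/5, 0)
  seg 2: right by d11 = 2 → (28/5, 0)
  seg 3: right by d10 = -2 → (18/5, 0)
  seg 4: right by d9 = -18/5 → (0, 0)
  seg 5: right by d8 = 151/8 → (151/8, 0)

d5 = 19/4
d6 = -7/2
d7 = -24/5
d8 = 151/8
d9 = -18/5
d10 = -2
d11 = 2
endpoint = (151/8, 0)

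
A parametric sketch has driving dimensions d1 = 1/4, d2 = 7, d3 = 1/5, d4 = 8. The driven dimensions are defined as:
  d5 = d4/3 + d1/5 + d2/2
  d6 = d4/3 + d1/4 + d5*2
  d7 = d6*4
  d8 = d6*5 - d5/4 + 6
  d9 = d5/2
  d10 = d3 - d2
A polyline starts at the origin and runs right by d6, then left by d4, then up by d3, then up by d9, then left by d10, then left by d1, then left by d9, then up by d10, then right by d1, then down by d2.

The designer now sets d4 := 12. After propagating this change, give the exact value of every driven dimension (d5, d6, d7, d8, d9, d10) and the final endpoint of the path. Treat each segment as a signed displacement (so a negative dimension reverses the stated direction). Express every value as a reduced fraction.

Apply edit: d4 := 12
  d5 = d4/3 + d1/5 + d2/2 = 151/20
  d6 = d4/3 + d1/4 + d5*2 = 1533/80
  d7 = d6*4 = 1533/20
  d8 = d6*5 - d5/4 + 6 = 3997/40
  d9 = d5/2 = 151/40
  d10 = d3 - d2 = -34/5
Walk from origin (0, 0):
  seg 1: right by d6 = 1533/80 → (1533/80, 0)
  seg 2: left by d4 = 12 → (573/80, 0)
  seg 3: up by d3 = 1/5 → (573/80, 1/5)
  seg 4: up by d9 = 151/40 → (573/80, 159/40)
  seg 5: left by d10 = -34/5 → (1117/80, 159/40)
  seg 6: left by d1 = 1/4 → (1097/80, 159/40)
  seg 7: left by d9 = 151/40 → (159/16, 159/40)
  seg 8: up by d10 = -34/5 → (159/16, -113/40)
  seg 9: right by d1 = 1/4 → (163/16, -113/40)
  seg 10: down by d2 = 7 → (163/16, -393/40)

d5 = 151/20
d6 = 1533/80
d7 = 1533/20
d8 = 3997/40
d9 = 151/40
d10 = -34/5
endpoint = (163/16, -393/40)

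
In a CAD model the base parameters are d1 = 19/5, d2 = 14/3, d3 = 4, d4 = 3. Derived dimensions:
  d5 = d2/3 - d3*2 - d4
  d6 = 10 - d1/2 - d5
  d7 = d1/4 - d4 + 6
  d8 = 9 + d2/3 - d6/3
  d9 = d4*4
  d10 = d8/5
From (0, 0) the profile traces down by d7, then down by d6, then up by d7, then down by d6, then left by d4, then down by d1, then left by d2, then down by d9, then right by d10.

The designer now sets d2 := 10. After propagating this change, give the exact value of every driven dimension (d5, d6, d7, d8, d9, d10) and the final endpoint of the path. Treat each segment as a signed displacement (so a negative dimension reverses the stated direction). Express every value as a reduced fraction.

d5 = -23/3
d6 = 473/30
d7 = 79/20
d8 = 637/90
d9 = 12
d10 = 637/450
endpoint = (-5213/450, -142/3)

Apply edit: d2 := 10
  d5 = d2/3 - d3*2 - d4 = -23/3
  d6 = 10 - d1/2 - d5 = 473/30
  d7 = d1/4 - d4 + 6 = 79/20
  d8 = 9 + d2/3 - d6/3 = 637/90
  d9 = d4*4 = 12
  d10 = d8/5 = 637/450
Walk from origin (0, 0):
  seg 1: down by d7 = 79/20 → (0, -79/20)
  seg 2: down by d6 = 473/30 → (0, -1183/60)
  seg 3: up by d7 = 79/20 → (0, -473/30)
  seg 4: down by d6 = 473/30 → (0, -473/15)
  seg 5: left by d4 = 3 → (-3, -473/15)
  seg 6: down by d1 = 19/5 → (-3, -106/3)
  seg 7: left by d2 = 10 → (-13, -106/3)
  seg 8: down by d9 = 12 → (-13, -142/3)
  seg 9: right by d10 = 637/450 → (-5213/450, -142/3)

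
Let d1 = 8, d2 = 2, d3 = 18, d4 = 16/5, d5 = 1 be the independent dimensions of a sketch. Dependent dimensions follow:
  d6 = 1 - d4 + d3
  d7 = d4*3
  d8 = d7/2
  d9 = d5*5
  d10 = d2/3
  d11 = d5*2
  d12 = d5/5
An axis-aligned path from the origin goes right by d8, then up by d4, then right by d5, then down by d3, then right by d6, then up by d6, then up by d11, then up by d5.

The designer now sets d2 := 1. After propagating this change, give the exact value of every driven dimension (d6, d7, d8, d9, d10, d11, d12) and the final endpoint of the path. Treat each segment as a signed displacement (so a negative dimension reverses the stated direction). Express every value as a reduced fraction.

Apply edit: d2 := 1
  d6 = 1 - d4 + d3 = 79/5
  d7 = d4*3 = 48/5
  d8 = d7/2 = 24/5
  d9 = d5*5 = 5
  d10 = d2/3 = 1/3
  d11 = d5*2 = 2
  d12 = d5/5 = 1/5
Walk from origin (0, 0):
  seg 1: right by d8 = 24/5 → (24/5, 0)
  seg 2: up by d4 = 16/5 → (24/5, 16/5)
  seg 3: right by d5 = 1 → (29/5, 16/5)
  seg 4: down by d3 = 18 → (29/5, -74/5)
  seg 5: right by d6 = 79/5 → (108/5, -74/5)
  seg 6: up by d6 = 79/5 → (108/5, 1)
  seg 7: up by d11 = 2 → (108/5, 3)
  seg 8: up by d5 = 1 → (108/5, 4)

d6 = 79/5
d7 = 48/5
d8 = 24/5
d9 = 5
d10 = 1/3
d11 = 2
d12 = 1/5
endpoint = (108/5, 4)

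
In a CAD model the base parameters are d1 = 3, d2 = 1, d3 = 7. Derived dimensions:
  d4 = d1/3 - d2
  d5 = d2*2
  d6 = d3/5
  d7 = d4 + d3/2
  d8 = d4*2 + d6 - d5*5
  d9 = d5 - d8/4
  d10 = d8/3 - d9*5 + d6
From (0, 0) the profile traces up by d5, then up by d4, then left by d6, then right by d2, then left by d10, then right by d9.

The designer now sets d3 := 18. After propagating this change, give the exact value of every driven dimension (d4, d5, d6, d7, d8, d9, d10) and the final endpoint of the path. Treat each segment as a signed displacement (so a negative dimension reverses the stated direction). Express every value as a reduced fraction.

d4 = 0
d5 = 2
d6 = 18/5
d7 = 9
d8 = -32/5
d9 = 18/5
d10 = -248/15
endpoint = (263/15, 2)

Apply edit: d3 := 18
  d4 = d1/3 - d2 = 0
  d5 = d2*2 = 2
  d6 = d3/5 = 18/5
  d7 = d4 + d3/2 = 9
  d8 = d4*2 + d6 - d5*5 = -32/5
  d9 = d5 - d8/4 = 18/5
  d10 = d8/3 - d9*5 + d6 = -248/15
Walk from origin (0, 0):
  seg 1: up by d5 = 2 → (0, 2)
  seg 2: up by d4 = 0 → (0, 2)
  seg 3: left by d6 = 18/5 → (-18/5, 2)
  seg 4: right by d2 = 1 → (-13/5, 2)
  seg 5: left by d10 = -248/15 → (209/15, 2)
  seg 6: right by d9 = 18/5 → (263/15, 2)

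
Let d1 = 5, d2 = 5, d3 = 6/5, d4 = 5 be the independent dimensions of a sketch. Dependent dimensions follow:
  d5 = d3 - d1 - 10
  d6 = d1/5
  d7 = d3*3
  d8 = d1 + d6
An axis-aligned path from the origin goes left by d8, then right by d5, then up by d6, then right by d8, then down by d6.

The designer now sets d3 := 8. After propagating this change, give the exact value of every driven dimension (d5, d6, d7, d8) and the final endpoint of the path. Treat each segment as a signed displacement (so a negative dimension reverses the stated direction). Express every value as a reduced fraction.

d5 = -7
d6 = 1
d7 = 24
d8 = 6
endpoint = (-7, 0)

Apply edit: d3 := 8
  d5 = d3 - d1 - 10 = -7
  d6 = d1/5 = 1
  d7 = d3*3 = 24
  d8 = d1 + d6 = 6
Walk from origin (0, 0):
  seg 1: left by d8 = 6 → (-6, 0)
  seg 2: right by d5 = -7 → (-13, 0)
  seg 3: up by d6 = 1 → (-13, 1)
  seg 4: right by d8 = 6 → (-7, 1)
  seg 5: down by d6 = 1 → (-7, 0)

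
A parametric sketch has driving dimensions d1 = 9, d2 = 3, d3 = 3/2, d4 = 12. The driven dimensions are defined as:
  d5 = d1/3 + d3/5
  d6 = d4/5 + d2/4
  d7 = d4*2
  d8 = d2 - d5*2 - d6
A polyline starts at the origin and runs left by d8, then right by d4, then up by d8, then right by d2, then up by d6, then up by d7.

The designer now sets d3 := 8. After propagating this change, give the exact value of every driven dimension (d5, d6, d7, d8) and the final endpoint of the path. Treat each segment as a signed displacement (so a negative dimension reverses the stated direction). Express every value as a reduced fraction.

d5 = 23/5
d6 = 63/20
d7 = 24
d8 = -187/20
endpoint = (487/20, 89/5)

Apply edit: d3 := 8
  d5 = d1/3 + d3/5 = 23/5
  d6 = d4/5 + d2/4 = 63/20
  d7 = d4*2 = 24
  d8 = d2 - d5*2 - d6 = -187/20
Walk from origin (0, 0):
  seg 1: left by d8 = -187/20 → (187/20, 0)
  seg 2: right by d4 = 12 → (427/20, 0)
  seg 3: up by d8 = -187/20 → (427/20, -187/20)
  seg 4: right by d2 = 3 → (487/20, -187/20)
  seg 5: up by d6 = 63/20 → (487/20, -31/5)
  seg 6: up by d7 = 24 → (487/20, 89/5)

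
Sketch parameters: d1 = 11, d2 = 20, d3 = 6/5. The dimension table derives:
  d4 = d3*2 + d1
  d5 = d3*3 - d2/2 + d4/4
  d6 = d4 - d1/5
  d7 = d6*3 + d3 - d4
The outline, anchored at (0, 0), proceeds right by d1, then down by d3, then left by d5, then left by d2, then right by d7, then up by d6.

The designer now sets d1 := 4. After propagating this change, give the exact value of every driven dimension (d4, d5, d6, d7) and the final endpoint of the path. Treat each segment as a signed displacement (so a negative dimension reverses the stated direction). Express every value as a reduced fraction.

Apply edit: d1 := 4
  d4 = d3*2 + d1 = 32/5
  d5 = d3*3 - d2/2 + d4/4 = -24/5
  d6 = d4 - d1/5 = 28/5
  d7 = d6*3 + d3 - d4 = 58/5
Walk from origin (0, 0):
  seg 1: right by d1 = 4 → (4, 0)
  seg 2: down by d3 = 6/5 → (4, -6/5)
  seg 3: left by d5 = -24/5 → (44/5, -6/5)
  seg 4: left by d2 = 20 → (-56/5, -6/5)
  seg 5: right by d7 = 58/5 → (2/5, -6/5)
  seg 6: up by d6 = 28/5 → (2/5, 22/5)

d4 = 32/5
d5 = -24/5
d6 = 28/5
d7 = 58/5
endpoint = (2/5, 22/5)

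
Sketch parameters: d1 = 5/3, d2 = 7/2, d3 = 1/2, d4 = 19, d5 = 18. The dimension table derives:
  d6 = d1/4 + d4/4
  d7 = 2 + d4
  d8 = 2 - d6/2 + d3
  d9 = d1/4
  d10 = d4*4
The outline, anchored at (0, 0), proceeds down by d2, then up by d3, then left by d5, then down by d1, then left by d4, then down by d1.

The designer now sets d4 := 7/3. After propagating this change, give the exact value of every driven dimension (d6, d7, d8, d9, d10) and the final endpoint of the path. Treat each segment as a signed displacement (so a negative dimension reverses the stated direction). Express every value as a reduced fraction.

d6 = 1
d7 = 13/3
d8 = 2
d9 = 5/12
d10 = 28/3
endpoint = (-61/3, -19/3)

Apply edit: d4 := 7/3
  d6 = d1/4 + d4/4 = 1
  d7 = 2 + d4 = 13/3
  d8 = 2 - d6/2 + d3 = 2
  d9 = d1/4 = 5/12
  d10 = d4*4 = 28/3
Walk from origin (0, 0):
  seg 1: down by d2 = 7/2 → (0, -7/2)
  seg 2: up by d3 = 1/2 → (0, -3)
  seg 3: left by d5 = 18 → (-18, -3)
  seg 4: down by d1 = 5/3 → (-18, -14/3)
  seg 5: left by d4 = 7/3 → (-61/3, -14/3)
  seg 6: down by d1 = 5/3 → (-61/3, -19/3)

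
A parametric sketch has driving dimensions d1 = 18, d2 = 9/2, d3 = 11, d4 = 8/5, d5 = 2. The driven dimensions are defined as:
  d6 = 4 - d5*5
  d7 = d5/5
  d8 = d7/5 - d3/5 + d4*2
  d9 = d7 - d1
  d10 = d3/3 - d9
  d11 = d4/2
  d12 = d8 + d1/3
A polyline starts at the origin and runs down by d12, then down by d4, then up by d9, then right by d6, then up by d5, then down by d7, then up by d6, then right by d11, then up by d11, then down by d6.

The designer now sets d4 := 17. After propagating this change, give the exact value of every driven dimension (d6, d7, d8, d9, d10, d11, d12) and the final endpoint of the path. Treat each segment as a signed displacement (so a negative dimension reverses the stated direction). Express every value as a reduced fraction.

d6 = -6
d7 = 2/5
d8 = 797/25
d9 = -88/5
d10 = 319/15
d11 = 17/2
d12 = 947/25
endpoint = (5/2, -3119/50)

Apply edit: d4 := 17
  d6 = 4 - d5*5 = -6
  d7 = d5/5 = 2/5
  d8 = d7/5 - d3/5 + d4*2 = 797/25
  d9 = d7 - d1 = -88/5
  d10 = d3/3 - d9 = 319/15
  d11 = d4/2 = 17/2
  d12 = d8 + d1/3 = 947/25
Walk from origin (0, 0):
  seg 1: down by d12 = 947/25 → (0, -947/25)
  seg 2: down by d4 = 17 → (0, -1372/25)
  seg 3: up by d9 = -88/5 → (0, -1812/25)
  seg 4: right by d6 = -6 → (-6, -1812/25)
  seg 5: up by d5 = 2 → (-6, -1762/25)
  seg 6: down by d7 = 2/5 → (-6, -1772/25)
  seg 7: up by d6 = -6 → (-6, -1922/25)
  seg 8: right by d11 = 17/2 → (5/2, -1922/25)
  seg 9: up by d11 = 17/2 → (5/2, -3419/50)
  seg 10: down by d6 = -6 → (5/2, -3119/50)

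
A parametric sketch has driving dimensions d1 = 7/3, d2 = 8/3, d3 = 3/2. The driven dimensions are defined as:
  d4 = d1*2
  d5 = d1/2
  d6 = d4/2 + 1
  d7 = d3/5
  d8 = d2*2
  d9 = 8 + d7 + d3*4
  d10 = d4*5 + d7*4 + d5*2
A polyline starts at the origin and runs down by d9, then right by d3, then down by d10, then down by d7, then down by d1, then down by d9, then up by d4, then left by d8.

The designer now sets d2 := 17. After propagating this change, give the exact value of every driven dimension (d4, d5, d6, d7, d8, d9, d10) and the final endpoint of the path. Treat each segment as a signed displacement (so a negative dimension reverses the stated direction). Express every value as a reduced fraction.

d4 = 14/3
d5 = 7/6
d6 = 10/3
d7 = 3/10
d8 = 34
d9 = 143/10
d10 = 403/15
endpoint = (-65/2, -1603/30)

Apply edit: d2 := 17
  d4 = d1*2 = 14/3
  d5 = d1/2 = 7/6
  d6 = d4/2 + 1 = 10/3
  d7 = d3/5 = 3/10
  d8 = d2*2 = 34
  d9 = 8 + d7 + d3*4 = 143/10
  d10 = d4*5 + d7*4 + d5*2 = 403/15
Walk from origin (0, 0):
  seg 1: down by d9 = 143/10 → (0, -143/10)
  seg 2: right by d3 = 3/2 → (3/2, -143/10)
  seg 3: down by d10 = 403/15 → (3/2, -247/6)
  seg 4: down by d7 = 3/10 → (3/2, -622/15)
  seg 5: down by d1 = 7/3 → (3/2, -219/5)
  seg 6: down by d9 = 143/10 → (3/2, -581/10)
  seg 7: up by d4 = 14/3 → (3/2, -1603/30)
  seg 8: left by d8 = 34 → (-65/2, -1603/30)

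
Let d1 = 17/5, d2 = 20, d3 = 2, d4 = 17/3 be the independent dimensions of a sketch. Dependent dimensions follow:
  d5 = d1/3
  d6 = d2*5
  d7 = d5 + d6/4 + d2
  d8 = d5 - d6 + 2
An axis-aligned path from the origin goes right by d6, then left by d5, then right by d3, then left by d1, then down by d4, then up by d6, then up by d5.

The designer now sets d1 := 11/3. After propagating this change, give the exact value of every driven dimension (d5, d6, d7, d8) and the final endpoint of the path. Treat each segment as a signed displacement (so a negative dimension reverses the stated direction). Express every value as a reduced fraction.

Apply edit: d1 := 11/3
  d5 = d1/3 = 11/9
  d6 = d2*5 = 100
  d7 = d5 + d6/4 + d2 = 416/9
  d8 = d5 - d6 + 2 = -871/9
Walk from origin (0, 0):
  seg 1: right by d6 = 100 → (100, 0)
  seg 2: left by d5 = 11/9 → (889/9, 0)
  seg 3: right by d3 = 2 → (907/9, 0)
  seg 4: left by d1 = 11/3 → (874/9, 0)
  seg 5: down by d4 = 17/3 → (874/9, -17/3)
  seg 6: up by d6 = 100 → (874/9, 283/3)
  seg 7: up by d5 = 11/9 → (874/9, 860/9)

d5 = 11/9
d6 = 100
d7 = 416/9
d8 = -871/9
endpoint = (874/9, 860/9)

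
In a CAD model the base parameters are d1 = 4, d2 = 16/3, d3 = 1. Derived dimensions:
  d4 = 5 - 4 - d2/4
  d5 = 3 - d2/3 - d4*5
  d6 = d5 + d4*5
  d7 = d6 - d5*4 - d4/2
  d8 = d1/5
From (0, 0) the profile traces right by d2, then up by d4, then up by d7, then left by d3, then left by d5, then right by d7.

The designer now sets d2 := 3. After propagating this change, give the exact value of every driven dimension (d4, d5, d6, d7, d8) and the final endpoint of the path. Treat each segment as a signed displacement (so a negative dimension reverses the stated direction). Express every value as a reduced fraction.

Apply edit: d2 := 3
  d4 = 5 - 4 - d2/4 = 1/4
  d5 = 3 - d2/3 - d4*5 = 3/4
  d6 = d5 + d4*5 = 2
  d7 = d6 - d5*4 - d4/2 = -9/8
  d8 = d1/5 = 4/5
Walk from origin (0, 0):
  seg 1: right by d2 = 3 → (3, 0)
  seg 2: up by d4 = 1/4 → (3, 1/4)
  seg 3: up by d7 = -9/8 → (3, -7/8)
  seg 4: left by d3 = 1 → (2, -7/8)
  seg 5: left by d5 = 3/4 → (5/4, -7/8)
  seg 6: right by d7 = -9/8 → (1/8, -7/8)

d4 = 1/4
d5 = 3/4
d6 = 2
d7 = -9/8
d8 = 4/5
endpoint = (1/8, -7/8)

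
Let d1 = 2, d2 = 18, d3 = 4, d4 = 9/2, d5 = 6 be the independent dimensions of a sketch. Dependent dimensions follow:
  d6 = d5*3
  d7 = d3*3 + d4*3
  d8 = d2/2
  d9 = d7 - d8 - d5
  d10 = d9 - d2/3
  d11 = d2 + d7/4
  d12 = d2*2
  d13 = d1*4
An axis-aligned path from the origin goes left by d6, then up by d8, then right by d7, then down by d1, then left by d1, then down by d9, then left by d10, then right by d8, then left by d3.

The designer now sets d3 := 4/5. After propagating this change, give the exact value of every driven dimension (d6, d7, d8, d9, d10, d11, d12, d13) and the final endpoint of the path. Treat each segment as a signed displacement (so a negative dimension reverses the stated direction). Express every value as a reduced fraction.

d6 = 18
d7 = 159/10
d8 = 9
d9 = 9/10
d10 = -51/10
d11 = 879/40
d12 = 36
d13 = 8
endpoint = (46/5, 61/10)

Apply edit: d3 := 4/5
  d6 = d5*3 = 18
  d7 = d3*3 + d4*3 = 159/10
  d8 = d2/2 = 9
  d9 = d7 - d8 - d5 = 9/10
  d10 = d9 - d2/3 = -51/10
  d11 = d2 + d7/4 = 879/40
  d12 = d2*2 = 36
  d13 = d1*4 = 8
Walk from origin (0, 0):
  seg 1: left by d6 = 18 → (-18, 0)
  seg 2: up by d8 = 9 → (-18, 9)
  seg 3: right by d7 = 159/10 → (-21/10, 9)
  seg 4: down by d1 = 2 → (-21/10, 7)
  seg 5: left by d1 = 2 → (-41/10, 7)
  seg 6: down by d9 = 9/10 → (-41/10, 61/10)
  seg 7: left by d10 = -51/10 → (1, 61/10)
  seg 8: right by d8 = 9 → (10, 61/10)
  seg 9: left by d3 = 4/5 → (46/5, 61/10)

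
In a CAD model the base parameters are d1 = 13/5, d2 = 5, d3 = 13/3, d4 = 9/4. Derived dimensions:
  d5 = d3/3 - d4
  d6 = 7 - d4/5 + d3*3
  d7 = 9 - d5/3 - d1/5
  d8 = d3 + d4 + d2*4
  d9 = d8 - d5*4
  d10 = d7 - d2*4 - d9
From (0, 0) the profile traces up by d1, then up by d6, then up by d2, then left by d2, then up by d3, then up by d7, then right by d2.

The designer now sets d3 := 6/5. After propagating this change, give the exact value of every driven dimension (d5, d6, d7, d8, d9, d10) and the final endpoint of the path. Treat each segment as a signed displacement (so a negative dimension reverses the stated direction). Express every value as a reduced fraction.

Apply edit: d3 := 6/5
  d5 = d3/3 - d4 = -37/20
  d6 = 7 - d4/5 + d3*3 = 203/20
  d7 = 9 - d5/3 - d1/5 = 2729/300
  d8 = d3 + d4 + d2*4 = 469/20
  d9 = d8 - d5*4 = 617/20
  d10 = d7 - d2*4 - d9 = -6263/150
Walk from origin (0, 0):
  seg 1: up by d1 = 13/5 → (0, 13/5)
  seg 2: up by d6 = 203/20 → (0, 51/4)
  seg 3: up by d2 = 5 → (0, 71/4)
  seg 4: left by d2 = 5 → (-5, 71/4)
  seg 5: up by d3 = 6/5 → (-5, 379/20)
  seg 6: up by d7 = 2729/300 → (-5, 4207/150)
  seg 7: right by d2 = 5 → (0, 4207/150)

d5 = -37/20
d6 = 203/20
d7 = 2729/300
d8 = 469/20
d9 = 617/20
d10 = -6263/150
endpoint = (0, 4207/150)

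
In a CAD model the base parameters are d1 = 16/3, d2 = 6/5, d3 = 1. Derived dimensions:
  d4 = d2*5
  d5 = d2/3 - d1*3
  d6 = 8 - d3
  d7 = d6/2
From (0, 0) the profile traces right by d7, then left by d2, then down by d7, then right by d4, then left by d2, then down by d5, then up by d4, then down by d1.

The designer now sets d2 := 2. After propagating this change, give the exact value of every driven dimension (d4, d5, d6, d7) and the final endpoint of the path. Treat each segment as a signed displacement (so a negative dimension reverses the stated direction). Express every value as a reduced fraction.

d4 = 10
d5 = -46/3
d6 = 7
d7 = 7/2
endpoint = (19/2, 33/2)

Apply edit: d2 := 2
  d4 = d2*5 = 10
  d5 = d2/3 - d1*3 = -46/3
  d6 = 8 - d3 = 7
  d7 = d6/2 = 7/2
Walk from origin (0, 0):
  seg 1: right by d7 = 7/2 → (7/2, 0)
  seg 2: left by d2 = 2 → (3/2, 0)
  seg 3: down by d7 = 7/2 → (3/2, -7/2)
  seg 4: right by d4 = 10 → (23/2, -7/2)
  seg 5: left by d2 = 2 → (19/2, -7/2)
  seg 6: down by d5 = -46/3 → (19/2, 71/6)
  seg 7: up by d4 = 10 → (19/2, 131/6)
  seg 8: down by d1 = 16/3 → (19/2, 33/2)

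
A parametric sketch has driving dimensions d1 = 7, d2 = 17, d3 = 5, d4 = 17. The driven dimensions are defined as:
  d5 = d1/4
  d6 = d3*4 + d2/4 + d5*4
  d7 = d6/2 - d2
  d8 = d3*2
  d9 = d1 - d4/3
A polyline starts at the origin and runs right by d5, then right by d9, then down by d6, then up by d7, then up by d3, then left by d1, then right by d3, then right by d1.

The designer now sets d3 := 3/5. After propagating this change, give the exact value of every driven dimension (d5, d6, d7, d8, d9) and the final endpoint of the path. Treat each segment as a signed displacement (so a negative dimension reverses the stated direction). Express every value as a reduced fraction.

d5 = 7/4
d6 = 273/20
d7 = -407/40
d8 = 6/5
d9 = 4/3
endpoint = (221/60, -929/40)

Apply edit: d3 := 3/5
  d5 = d1/4 = 7/4
  d6 = d3*4 + d2/4 + d5*4 = 273/20
  d7 = d6/2 - d2 = -407/40
  d8 = d3*2 = 6/5
  d9 = d1 - d4/3 = 4/3
Walk from origin (0, 0):
  seg 1: right by d5 = 7/4 → (7/4, 0)
  seg 2: right by d9 = 4/3 → (37/12, 0)
  seg 3: down by d6 = 273/20 → (37/12, -273/20)
  seg 4: up by d7 = -407/40 → (37/12, -953/40)
  seg 5: up by d3 = 3/5 → (37/12, -929/40)
  seg 6: left by d1 = 7 → (-47/12, -929/40)
  seg 7: right by d3 = 3/5 → (-199/60, -929/40)
  seg 8: right by d1 = 7 → (221/60, -929/40)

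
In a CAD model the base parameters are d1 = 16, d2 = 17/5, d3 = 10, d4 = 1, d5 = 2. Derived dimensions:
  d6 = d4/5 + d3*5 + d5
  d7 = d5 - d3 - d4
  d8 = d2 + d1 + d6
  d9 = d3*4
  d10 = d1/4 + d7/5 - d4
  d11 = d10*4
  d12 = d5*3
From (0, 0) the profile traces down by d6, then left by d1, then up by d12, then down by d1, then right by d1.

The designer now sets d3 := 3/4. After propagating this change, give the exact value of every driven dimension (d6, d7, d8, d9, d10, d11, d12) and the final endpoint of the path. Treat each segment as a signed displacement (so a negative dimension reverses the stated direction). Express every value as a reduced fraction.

d6 = 119/20
d7 = 1/4
d8 = 507/20
d9 = 3
d10 = 61/20
d11 = 61/5
d12 = 6
endpoint = (0, -319/20)

Apply edit: d3 := 3/4
  d6 = d4/5 + d3*5 + d5 = 119/20
  d7 = d5 - d3 - d4 = 1/4
  d8 = d2 + d1 + d6 = 507/20
  d9 = d3*4 = 3
  d10 = d1/4 + d7/5 - d4 = 61/20
  d11 = d10*4 = 61/5
  d12 = d5*3 = 6
Walk from origin (0, 0):
  seg 1: down by d6 = 119/20 → (0, -119/20)
  seg 2: left by d1 = 16 → (-16, -119/20)
  seg 3: up by d12 = 6 → (-16, 1/20)
  seg 4: down by d1 = 16 → (-16, -319/20)
  seg 5: right by d1 = 16 → (0, -319/20)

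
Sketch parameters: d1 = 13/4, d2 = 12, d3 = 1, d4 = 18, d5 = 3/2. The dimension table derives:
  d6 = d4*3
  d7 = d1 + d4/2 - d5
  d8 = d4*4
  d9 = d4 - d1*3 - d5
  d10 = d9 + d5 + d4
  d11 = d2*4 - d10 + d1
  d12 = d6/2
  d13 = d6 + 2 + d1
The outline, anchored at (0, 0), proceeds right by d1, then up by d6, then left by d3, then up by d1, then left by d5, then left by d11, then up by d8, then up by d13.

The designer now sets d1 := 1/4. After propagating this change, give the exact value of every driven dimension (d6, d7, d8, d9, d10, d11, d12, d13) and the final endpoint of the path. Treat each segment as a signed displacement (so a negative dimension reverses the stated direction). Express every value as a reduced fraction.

d6 = 54
d7 = 31/4
d8 = 72
d9 = 63/4
d10 = 141/4
d11 = 13
d12 = 27
d13 = 225/4
endpoint = (-61/4, 365/2)

Apply edit: d1 := 1/4
  d6 = d4*3 = 54
  d7 = d1 + d4/2 - d5 = 31/4
  d8 = d4*4 = 72
  d9 = d4 - d1*3 - d5 = 63/4
  d10 = d9 + d5 + d4 = 141/4
  d11 = d2*4 - d10 + d1 = 13
  d12 = d6/2 = 27
  d13 = d6 + 2 + d1 = 225/4
Walk from origin (0, 0):
  seg 1: right by d1 = 1/4 → (1/4, 0)
  seg 2: up by d6 = 54 → (1/4, 54)
  seg 3: left by d3 = 1 → (-3/4, 54)
  seg 4: up by d1 = 1/4 → (-3/4, 217/4)
  seg 5: left by d5 = 3/2 → (-9/4, 217/4)
  seg 6: left by d11 = 13 → (-61/4, 217/4)
  seg 7: up by d8 = 72 → (-61/4, 505/4)
  seg 8: up by d13 = 225/4 → (-61/4, 365/2)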